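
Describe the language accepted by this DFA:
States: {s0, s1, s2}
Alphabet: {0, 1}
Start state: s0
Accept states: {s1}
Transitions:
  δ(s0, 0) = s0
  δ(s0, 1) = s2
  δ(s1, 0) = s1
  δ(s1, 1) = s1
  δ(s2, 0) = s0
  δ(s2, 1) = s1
Testing a few strings:
  '0' → reject
  '11' → accept
  '0101' → reject
  '1' → reject
State roles: s0=no progress toward 11; s1=substring 11 seen; s2=one trailing 1
All binary strings containing the substring 11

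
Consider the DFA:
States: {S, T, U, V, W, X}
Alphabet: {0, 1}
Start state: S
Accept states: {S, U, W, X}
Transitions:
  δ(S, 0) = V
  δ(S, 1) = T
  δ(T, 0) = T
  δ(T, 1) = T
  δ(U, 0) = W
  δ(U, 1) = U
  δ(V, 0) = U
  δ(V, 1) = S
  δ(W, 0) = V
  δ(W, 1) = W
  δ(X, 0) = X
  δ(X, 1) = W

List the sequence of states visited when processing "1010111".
read '1': S → T
  read '0': T → T
  read '1': T → T
  read '0': T → T
  read '1': T → T
  read '1': T → T
  read '1': T → T
S -> T -> T -> T -> T -> T -> T -> T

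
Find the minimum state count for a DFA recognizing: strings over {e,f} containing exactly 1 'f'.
By Myhill–Nerode, count the distinguishable equivalence classes: 3 classes — having seen 0, 1, or >1 copies of 'f'; the count-1 class is the only accepting one and >1 is dead.
3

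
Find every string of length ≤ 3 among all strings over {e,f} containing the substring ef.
ef, eef, efe, eff, fef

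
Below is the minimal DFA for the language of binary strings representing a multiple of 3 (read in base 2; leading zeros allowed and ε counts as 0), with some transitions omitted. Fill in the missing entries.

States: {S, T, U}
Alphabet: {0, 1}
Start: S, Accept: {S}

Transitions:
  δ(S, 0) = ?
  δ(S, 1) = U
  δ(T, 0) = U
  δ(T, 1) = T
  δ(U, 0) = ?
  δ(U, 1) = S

From the language and accept set, identify what each state tracks — S: value ≡ 0 (mod 3); T: value ≡ 2 (mod 3); U: value ≡ 1 (mod 3).
Each missing δ(q, a) is the state matching the new tracked value after reading a.
δ(S, 0) = S; δ(U, 0) = T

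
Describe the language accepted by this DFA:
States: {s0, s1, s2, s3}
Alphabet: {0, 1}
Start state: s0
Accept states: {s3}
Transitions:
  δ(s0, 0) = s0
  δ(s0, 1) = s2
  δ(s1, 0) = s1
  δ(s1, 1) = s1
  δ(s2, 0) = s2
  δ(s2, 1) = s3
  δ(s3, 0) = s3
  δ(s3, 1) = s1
Testing a few strings:
  '0' → reject
  '001' → reject
  '1001' → accept
  '0010' → reject
State roles: s0=zero 1's; s1=≥ three 1's (dead); s2=one 1; s3=two 1's
All binary strings containing exactly two 1's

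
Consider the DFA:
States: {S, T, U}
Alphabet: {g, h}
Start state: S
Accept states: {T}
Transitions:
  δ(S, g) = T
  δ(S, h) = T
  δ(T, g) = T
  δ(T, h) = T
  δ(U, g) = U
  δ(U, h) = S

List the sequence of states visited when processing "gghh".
read 'g': S → T
  read 'g': T → T
  read 'h': T → T
  read 'h': T → T
S -> T -> T -> T -> T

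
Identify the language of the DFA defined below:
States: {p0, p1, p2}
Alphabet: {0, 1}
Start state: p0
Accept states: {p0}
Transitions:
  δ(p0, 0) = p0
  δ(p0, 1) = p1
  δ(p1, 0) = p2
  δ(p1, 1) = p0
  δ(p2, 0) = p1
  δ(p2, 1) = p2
Testing a few strings:
  '0' → accept
  '10' → reject
  '1' → reject
  '11' → accept
State roles: p0=value ≡ 0 (mod 3); p1=value ≡ 1 (mod 3); p2=value ≡ 2 (mod 3)
All binary strings representing a multiple of 3 (read in base 2; leading zeros allowed and ε counts as 0)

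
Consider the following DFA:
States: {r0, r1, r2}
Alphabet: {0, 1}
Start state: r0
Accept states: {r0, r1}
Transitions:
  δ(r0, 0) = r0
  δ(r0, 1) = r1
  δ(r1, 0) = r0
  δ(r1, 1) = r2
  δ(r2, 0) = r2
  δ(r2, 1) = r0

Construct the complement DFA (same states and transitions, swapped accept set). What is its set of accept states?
Complement accept states = All states \ Original accept states
= {r0, r1, r2} \ {r0, r1}
{r2}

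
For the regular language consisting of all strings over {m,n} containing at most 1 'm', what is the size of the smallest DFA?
By Myhill–Nerode, count the distinguishable equivalence classes: 3 classes — having seen 0, 1, or >1 copies of 'm'; counts 0 through 1 are accepting and >1 is dead.
3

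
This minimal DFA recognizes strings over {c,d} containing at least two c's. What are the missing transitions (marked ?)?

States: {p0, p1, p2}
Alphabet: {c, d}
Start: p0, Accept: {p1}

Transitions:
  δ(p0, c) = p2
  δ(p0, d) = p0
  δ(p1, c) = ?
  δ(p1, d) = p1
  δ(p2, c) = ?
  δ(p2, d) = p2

From the language and accept set, identify what each state tracks — p0: zero c's seen; p1: ≥ two c's seen; p2: one c seen.
Each missing δ(q, a) is the state matching the new tracked value after reading a.
δ(p1, c) = p1; δ(p2, c) = p1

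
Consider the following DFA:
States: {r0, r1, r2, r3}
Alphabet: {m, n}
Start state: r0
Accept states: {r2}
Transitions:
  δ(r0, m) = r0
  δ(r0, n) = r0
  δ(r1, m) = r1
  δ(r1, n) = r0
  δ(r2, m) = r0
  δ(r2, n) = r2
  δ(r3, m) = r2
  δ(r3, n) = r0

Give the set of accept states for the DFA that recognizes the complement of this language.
Complement accept states = All states \ Original accept states
= {r0, r1, r2, r3} \ {r2}
{r0, r1, r3}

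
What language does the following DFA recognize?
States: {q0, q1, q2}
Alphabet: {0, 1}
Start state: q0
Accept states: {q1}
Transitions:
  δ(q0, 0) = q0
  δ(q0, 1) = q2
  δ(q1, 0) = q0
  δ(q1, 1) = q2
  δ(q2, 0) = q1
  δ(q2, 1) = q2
Testing a few strings:
  '010' → accept
  '01' → reject
  '1' → reject
  '0' → reject
State roles: q0=no suffix match; q1=suffix is 10; q2=one trailing 1
All binary strings ending with 10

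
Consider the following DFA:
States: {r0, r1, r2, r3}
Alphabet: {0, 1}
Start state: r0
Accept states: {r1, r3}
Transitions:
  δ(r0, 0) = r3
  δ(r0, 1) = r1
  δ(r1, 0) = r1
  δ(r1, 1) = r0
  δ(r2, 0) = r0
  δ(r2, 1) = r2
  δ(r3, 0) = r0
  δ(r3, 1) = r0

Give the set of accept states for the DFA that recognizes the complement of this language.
Complement accept states = All states \ Original accept states
= {r0, r1, r2, r3} \ {r1, r3}
{r0, r2}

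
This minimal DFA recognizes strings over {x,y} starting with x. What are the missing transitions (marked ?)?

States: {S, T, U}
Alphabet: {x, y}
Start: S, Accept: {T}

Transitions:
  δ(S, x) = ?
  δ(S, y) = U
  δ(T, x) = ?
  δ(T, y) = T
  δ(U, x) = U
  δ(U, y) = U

From the language and accept set, identify what each state tracks — S: no input read; T: started with x; U: started with y (dead).
Each missing δ(q, a) is the state matching the new tracked value after reading a.
δ(S, x) = T; δ(T, x) = T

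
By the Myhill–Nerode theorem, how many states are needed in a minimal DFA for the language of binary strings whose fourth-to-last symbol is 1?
By Myhill–Nerode, count the distinguishable equivalence classes: 2^4 = 16 classes — the DFA must remember the last 4 symbols read; every pair of distinct length-4 suffixes is distinguishable by some continuation.
16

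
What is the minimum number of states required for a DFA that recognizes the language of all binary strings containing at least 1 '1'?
By Myhill–Nerode, count the distinguishable equivalence classes: 2 classes — having seen 0, or ≥1 copies of '1'; any two classes i < j (j ≤ 1) are distinguished by the string 1^(1−j), which takes class j to 1 copy (accepted) but leaves class i below 1 (rejected).
2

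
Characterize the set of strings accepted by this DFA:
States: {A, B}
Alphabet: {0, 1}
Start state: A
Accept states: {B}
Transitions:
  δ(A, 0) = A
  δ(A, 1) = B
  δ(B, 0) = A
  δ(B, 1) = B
Testing a few strings:
  '0' → reject
  '01' → accept
  '001' → accept
  '1' → accept
State roles: A=last symbol not 1; B=last symbol is 1
All binary strings ending with 1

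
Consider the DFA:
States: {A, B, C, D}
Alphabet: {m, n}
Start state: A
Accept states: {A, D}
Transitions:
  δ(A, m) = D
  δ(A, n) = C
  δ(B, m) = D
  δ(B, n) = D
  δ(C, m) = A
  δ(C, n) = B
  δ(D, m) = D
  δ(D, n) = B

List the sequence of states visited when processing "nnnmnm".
read 'n': A → C
  read 'n': C → B
  read 'n': B → D
  read 'm': D → D
  read 'n': D → B
  read 'm': B → D
A -> C -> B -> D -> D -> B -> D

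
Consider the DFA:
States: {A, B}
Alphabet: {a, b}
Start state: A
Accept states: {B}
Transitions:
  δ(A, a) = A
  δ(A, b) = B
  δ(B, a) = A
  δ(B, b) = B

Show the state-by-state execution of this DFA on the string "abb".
read 'a': A → A
  read 'b': A → B
  read 'b': B → B
A -> A -> B -> B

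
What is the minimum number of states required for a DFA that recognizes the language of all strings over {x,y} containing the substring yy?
By Myhill–Nerode, count the distinguishable equivalence classes: three classes — no progress / one trailing y / yy seen.
3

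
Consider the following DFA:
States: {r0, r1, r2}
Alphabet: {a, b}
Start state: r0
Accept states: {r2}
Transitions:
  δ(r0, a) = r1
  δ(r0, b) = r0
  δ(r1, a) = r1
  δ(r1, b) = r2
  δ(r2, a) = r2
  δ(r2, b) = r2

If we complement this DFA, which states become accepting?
Complement accept states = All states \ Original accept states
= {r0, r1, r2} \ {r2}
{r0, r1}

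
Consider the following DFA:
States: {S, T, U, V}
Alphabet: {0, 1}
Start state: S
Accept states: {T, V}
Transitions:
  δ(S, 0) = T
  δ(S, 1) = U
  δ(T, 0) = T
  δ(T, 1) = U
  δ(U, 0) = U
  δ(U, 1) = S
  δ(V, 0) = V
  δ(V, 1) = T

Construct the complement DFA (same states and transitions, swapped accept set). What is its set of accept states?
Complement accept states = All states \ Original accept states
= {S, T, U, V} \ {T, V}
{S, U}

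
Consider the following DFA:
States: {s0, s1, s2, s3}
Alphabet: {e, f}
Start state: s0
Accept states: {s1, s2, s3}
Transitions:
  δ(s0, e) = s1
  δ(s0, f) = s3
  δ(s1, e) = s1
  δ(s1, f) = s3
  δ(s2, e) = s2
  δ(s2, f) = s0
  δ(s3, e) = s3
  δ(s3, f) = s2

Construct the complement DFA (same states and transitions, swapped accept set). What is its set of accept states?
Complement accept states = All states \ Original accept states
= {s0, s1, s2, s3} \ {s1, s2, s3}
{s0}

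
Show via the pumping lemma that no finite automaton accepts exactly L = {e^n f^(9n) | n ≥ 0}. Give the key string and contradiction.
Assume L is regular with pumping length p. Idea: pumping the e-block breaks the 1:9 ratio.
Choose s = e^p f^(9p) (length 10p ≥ p). By the pumping lemma, s = xyz with |xy| ≤ p, |y| > 0, so y = e^k with k ≥ 1. Then xy²z = e^(p+k) f^(9p). For this to be in L we would need 9p = 9(p+k), i.e. 9k = 0, contradicting k ≥ 1. So xy²z ∉ L.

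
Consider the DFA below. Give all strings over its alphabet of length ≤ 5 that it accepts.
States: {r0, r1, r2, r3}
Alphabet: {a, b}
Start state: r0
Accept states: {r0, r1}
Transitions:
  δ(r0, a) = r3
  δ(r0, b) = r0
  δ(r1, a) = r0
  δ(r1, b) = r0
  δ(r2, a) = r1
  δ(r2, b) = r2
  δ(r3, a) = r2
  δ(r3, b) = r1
ε, b, ab, bb, aaa, aba, abb, bab, bbb, aaaa, aaab, aaba, abab, abbb, baaa, baba, babb, bbab, bbbb, aaaab, aaabb, aabaa, aabab, aabba, abaab, ababb, abbab, abbbb, baaaa, baaab, baaba, babab, babbb, bbaaa, bbaba, bbabb, bbbab, bbbbb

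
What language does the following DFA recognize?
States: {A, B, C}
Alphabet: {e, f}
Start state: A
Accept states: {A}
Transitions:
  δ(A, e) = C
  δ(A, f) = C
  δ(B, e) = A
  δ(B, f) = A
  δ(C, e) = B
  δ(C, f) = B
Testing a few strings:
  'ffff' → reject
  'f' → reject
  'eefe' → reject
  'eeff' → reject
State roles: A=length ≡ 0 (mod 3); B=length ≡ 2 (mod 3); C=length ≡ 1 (mod 3)
All strings over {e,f} whose length is a multiple of 3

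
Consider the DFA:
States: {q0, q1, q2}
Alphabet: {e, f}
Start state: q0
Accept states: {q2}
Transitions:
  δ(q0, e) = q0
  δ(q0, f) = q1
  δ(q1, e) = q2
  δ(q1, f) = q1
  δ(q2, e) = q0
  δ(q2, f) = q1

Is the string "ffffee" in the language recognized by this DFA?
Processing string "ffffee":
  q0 --f--> q1
  q1 --f--> q1
  q1 --f--> q1
  q1 --f--> q1
  q1 --e--> q2
  q2 --e--> q0
Final state: q0
Accept states: {q2}
No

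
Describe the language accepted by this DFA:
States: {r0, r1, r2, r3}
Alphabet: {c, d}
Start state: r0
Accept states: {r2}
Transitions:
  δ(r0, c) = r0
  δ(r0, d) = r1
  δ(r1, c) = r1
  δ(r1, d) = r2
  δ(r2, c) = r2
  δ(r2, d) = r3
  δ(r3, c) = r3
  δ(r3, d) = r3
Testing a few strings:
  'cdcd' → accept
  'c' → reject
  'ccd' → reject
  'dccd' → accept
State roles: r0=zero d's; r1=one d; r2=two d's; r3=≥ three d's (dead)
All strings over {c,d} containing exactly two d's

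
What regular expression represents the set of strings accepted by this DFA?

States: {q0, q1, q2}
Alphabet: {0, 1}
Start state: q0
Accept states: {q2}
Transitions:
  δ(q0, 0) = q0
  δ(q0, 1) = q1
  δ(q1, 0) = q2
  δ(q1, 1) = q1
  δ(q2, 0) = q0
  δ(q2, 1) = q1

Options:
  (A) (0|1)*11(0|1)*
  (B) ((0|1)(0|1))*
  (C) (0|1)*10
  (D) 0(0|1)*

Check each option against the DFA on short strings; one disagreement eliminates an option:
  (A) (0|1)*11(0|1)*: on '10' the DFA goes q0 → q1 → q2 and accepts (q2 ∈ Accept), but the regex does not match it → eliminate
  (B) ((0|1)(0|1))*: on ε the DFA stays in q0 and rejects (q0 ∉ Accept), but the regex matches it → eliminate
  (C) (0|1)*10: agrees with the DFA on every string of length ≤ 6
  (D) 0(0|1)*: on '0' the DFA goes q0 → q0 and rejects (q0 ∉ Accept), but the regex matches it → eliminate
Only (C) is consistent with the DFA.
(C) (0|1)*10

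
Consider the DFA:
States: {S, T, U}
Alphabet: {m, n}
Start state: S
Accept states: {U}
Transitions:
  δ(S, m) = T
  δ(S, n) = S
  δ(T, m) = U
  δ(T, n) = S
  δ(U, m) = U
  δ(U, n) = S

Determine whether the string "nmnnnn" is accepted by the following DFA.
Processing string "nmnnnn":
  S --n--> S
  S --m--> T
  T --n--> S
  S --n--> S
  S --n--> S
  S --n--> S
Final state: S
Accept states: {U}
No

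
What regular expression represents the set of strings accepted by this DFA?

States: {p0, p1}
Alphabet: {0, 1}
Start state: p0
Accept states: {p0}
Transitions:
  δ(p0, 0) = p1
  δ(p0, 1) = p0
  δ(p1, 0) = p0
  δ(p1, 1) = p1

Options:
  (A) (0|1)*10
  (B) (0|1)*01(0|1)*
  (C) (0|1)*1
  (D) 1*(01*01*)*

Check each option against the DFA on short strings; one disagreement eliminates an option:
  (A) (0|1)*10: on ε the DFA stays in p0 and accepts (p0 ∈ Accept), but the regex does not match it → eliminate
  (B) (0|1)*01(0|1)*: on ε the DFA stays in p0 and accepts (p0 ∈ Accept), but the regex does not match it → eliminate
  (C) (0|1)*1: on ε the DFA stays in p0 and accepts (p0 ∈ Accept), but the regex does not match it → eliminate
  (D) 1*(01*01*)*: agrees with the DFA on every string of length ≤ 6
Only (D) is consistent with the DFA.
(D) 1*(01*01*)*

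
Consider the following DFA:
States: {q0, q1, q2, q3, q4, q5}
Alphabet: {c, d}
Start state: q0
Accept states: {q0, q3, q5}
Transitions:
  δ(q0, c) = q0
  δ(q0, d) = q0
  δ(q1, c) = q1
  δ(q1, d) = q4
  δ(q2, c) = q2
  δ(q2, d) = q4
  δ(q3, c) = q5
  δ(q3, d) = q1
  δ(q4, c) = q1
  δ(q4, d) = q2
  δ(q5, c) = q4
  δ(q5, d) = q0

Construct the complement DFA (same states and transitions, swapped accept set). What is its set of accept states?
Complement accept states = All states \ Original accept states
= {q0, q1, q2, q3, q4, q5} \ {q0, q3, q5}
{q1, q2, q4}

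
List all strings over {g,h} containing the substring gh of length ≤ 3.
gh, ggh, ghg, ghh, hgh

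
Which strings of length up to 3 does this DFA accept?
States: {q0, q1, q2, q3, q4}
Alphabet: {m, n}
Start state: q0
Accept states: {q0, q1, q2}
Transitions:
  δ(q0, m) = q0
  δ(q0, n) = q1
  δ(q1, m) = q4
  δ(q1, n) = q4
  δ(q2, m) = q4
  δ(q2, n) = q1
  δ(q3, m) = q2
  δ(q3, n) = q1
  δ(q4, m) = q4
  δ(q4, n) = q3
ε, m, n, mm, mn, mmm, mmn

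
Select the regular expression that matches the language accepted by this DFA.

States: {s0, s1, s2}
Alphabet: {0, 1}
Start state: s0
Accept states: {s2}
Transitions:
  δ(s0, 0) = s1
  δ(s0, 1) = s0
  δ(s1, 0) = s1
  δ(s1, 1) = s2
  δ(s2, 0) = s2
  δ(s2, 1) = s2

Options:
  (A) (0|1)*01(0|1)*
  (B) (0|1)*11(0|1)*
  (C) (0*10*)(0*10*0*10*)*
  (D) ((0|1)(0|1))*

Check each option against the DFA on short strings; one disagreement eliminates an option:
  (A) (0|1)*01(0|1)*: agrees with the DFA on every string of length ≤ 6
  (B) (0|1)*11(0|1)*: on '01' the DFA goes s0 → s1 → s2 and accepts (s2 ∈ Accept), but the regex does not match it → eliminate
  (C) (0*10*)(0*10*0*10*)*: on '1' the DFA goes s0 → s0 and rejects (s0 ∉ Accept), but the regex matches it → eliminate
  (D) ((0|1)(0|1))*: on ε the DFA stays in s0 and rejects (s0 ∉ Accept), but the regex matches it → eliminate
Only (A) is consistent with the DFA.
(A) (0|1)*01(0|1)*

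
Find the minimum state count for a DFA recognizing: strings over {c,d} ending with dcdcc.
By Myhill–Nerode, count the distinguishable equivalence classes: 6 classes — one per longest suffix of the input that is a prefix of 'dcdcc' (lengths 0 through 5); only the length-5 class is accepting.
6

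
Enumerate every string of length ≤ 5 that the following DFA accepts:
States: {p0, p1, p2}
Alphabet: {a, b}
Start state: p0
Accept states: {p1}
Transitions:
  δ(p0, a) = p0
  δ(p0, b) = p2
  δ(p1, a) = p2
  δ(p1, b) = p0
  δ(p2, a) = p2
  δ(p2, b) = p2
None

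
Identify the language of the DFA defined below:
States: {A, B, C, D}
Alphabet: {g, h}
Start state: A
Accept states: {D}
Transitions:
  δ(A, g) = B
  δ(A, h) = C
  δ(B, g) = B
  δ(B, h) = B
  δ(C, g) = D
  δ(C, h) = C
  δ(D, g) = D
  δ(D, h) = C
Testing a few strings:
  'h' → reject
  'gg' → reject
  'ghhg' → reject
  'hhgg' → accept
State roles: A=no input read; B=started with g (dead); C=started with h, last symbol h; D=started with h, last symbol g
All strings over {g,h} that start with h and end with g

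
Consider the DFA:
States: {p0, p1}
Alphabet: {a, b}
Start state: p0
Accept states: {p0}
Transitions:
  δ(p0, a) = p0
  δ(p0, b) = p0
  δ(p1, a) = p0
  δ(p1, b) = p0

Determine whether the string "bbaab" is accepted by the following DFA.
Processing string "bbaab":
  p0 --b--> p0
  p0 --b--> p0
  p0 --a--> p0
  p0 --a--> p0
  p0 --b--> p0
Final state: p0
Accept states: {p0}
Yes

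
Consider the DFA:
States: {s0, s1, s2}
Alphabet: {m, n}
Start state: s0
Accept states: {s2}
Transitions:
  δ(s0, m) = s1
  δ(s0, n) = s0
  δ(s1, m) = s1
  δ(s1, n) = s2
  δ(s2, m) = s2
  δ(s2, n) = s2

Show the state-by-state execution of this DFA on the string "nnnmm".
read 'n': s0 → s0
  read 'n': s0 → s0
  read 'n': s0 → s0
  read 'm': s0 → s1
  read 'm': s1 → s1
s0 -> s0 -> s0 -> s0 -> s1 -> s1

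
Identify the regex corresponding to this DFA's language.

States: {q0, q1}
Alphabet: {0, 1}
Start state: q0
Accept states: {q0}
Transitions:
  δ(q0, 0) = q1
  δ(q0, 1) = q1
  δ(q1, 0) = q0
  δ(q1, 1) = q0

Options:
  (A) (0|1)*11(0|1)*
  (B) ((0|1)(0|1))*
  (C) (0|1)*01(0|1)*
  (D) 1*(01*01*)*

Check each option against the DFA on short strings; one disagreement eliminates an option:
  (A) (0|1)*11(0|1)*: on ε the DFA stays in q0 and accepts (q0 ∈ Accept), but the regex does not match it → eliminate
  (B) ((0|1)(0|1))*: agrees with the DFA on every string of length ≤ 6
  (C) (0|1)*01(0|1)*: on ε the DFA stays in q0 and accepts (q0 ∈ Accept), but the regex does not match it → eliminate
  (D) 1*(01*01*)*: on '1' the DFA goes q0 → q1 and rejects (q1 ∉ Accept), but the regex matches it → eliminate
Only (B) is consistent with the DFA.
(B) ((0|1)(0|1))*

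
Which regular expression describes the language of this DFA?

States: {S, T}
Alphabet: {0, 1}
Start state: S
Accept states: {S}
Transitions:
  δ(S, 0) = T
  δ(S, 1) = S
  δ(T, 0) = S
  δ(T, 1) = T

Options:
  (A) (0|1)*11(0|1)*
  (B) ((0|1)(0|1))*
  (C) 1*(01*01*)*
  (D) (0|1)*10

Check each option against the DFA on short strings; one disagreement eliminates an option:
  (A) (0|1)*11(0|1)*: on ε the DFA stays in S and accepts (S ∈ Accept), but the regex does not match it → eliminate
  (B) ((0|1)(0|1))*: on '1' the DFA goes S → S and accepts (S ∈ Accept), but the regex does not match it → eliminate
  (C) 1*(01*01*)*: agrees with the DFA on every string of length ≤ 6
  (D) (0|1)*10: on ε the DFA stays in S and accepts (S ∈ Accept), but the regex does not match it → eliminate
Only (C) is consistent with the DFA.
(C) 1*(01*01*)*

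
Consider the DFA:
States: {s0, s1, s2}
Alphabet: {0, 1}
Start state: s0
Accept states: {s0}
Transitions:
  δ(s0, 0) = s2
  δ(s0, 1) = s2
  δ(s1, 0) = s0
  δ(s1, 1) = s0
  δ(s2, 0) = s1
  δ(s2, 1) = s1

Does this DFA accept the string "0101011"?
Processing string "0101011":
  s0 --0--> s2
  s2 --1--> s1
  s1 --0--> s0
  s0 --1--> s2
  s2 --0--> s1
  s1 --1--> s0
  s0 --1--> s2
Final state: s2
Accept states: {s0}
No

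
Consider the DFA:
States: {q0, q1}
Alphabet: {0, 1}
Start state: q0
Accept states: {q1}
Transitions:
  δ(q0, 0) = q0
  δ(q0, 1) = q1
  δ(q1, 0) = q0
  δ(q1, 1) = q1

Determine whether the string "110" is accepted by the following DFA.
Processing string "110":
  q0 --1--> q1
  q1 --1--> q1
  q1 --0--> q0
Final state: q0
Accept states: {q1}
No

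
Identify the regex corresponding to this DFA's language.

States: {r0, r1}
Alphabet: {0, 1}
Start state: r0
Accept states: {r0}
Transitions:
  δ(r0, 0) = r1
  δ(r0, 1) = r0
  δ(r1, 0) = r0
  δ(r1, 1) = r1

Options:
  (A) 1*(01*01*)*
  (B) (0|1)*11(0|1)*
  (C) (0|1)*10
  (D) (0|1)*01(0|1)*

Check each option against the DFA on short strings; one disagreement eliminates an option:
  (A) 1*(01*01*)*: agrees with the DFA on every string of length ≤ 6
  (B) (0|1)*11(0|1)*: on ε the DFA stays in r0 and accepts (r0 ∈ Accept), but the regex does not match it → eliminate
  (C) (0|1)*10: on ε the DFA stays in r0 and accepts (r0 ∈ Accept), but the regex does not match it → eliminate
  (D) (0|1)*01(0|1)*: on ε the DFA stays in r0 and accepts (r0 ∈ Accept), but the regex does not match it → eliminate
Only (A) is consistent with the DFA.
(A) 1*(01*01*)*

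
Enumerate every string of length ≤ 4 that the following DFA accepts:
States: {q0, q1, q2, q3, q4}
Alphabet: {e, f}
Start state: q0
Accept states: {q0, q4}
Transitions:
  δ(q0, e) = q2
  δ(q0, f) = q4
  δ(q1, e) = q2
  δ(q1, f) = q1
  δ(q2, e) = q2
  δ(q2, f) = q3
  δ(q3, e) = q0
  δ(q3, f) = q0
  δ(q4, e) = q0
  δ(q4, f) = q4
ε, f, fe, ff, efe, eff, fef, ffe, fff, eefe, eeff, efef, efff, fefe, feff, ffef, fffe, ffff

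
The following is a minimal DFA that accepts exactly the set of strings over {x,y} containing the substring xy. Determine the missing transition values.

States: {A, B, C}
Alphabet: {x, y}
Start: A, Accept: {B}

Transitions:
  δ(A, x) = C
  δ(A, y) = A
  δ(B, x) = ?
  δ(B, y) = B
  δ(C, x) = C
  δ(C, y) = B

From the language and accept set, identify what each state tracks — A: no x seen yet; B: substring xy seen; C: seen a x, waiting for y.
Each missing δ(q, a) is the state matching the new tracked value after reading a.
δ(B, x) = B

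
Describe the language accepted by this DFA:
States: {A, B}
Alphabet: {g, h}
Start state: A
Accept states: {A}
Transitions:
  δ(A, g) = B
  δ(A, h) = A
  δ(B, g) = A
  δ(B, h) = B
Testing a few strings:
  'g' → reject
  'hgg' → accept
  'gg' → accept
  'h' → accept
State roles: A=even number of g's so far; B=odd number of g's so far
All strings over {g,h} with an even number of g's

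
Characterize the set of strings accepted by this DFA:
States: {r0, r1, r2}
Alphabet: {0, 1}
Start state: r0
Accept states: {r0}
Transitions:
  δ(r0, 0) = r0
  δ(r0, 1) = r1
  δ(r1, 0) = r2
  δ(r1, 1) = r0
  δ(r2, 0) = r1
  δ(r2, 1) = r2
Testing a few strings:
  '00' → accept
  '11' → accept
  '10' → reject
  '1' → reject
State roles: r0=value ≡ 0 (mod 3); r1=value ≡ 1 (mod 3); r2=value ≡ 2 (mod 3)
All binary strings representing a multiple of 3 (read in base 2; leading zeros allowed and ε counts as 0)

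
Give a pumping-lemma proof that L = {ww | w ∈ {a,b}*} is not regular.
Assume L is regular with pumping length p. Idea: pumping the leading a-block breaks the equality of the two halves.
Choose s = a^p b a^p b ∈ L (with w = a^p b). |s| = 2p+2 ≥ p. By the pumping lemma, s = xyz with |xy| ≤ p, |y| > 0, so y = a^k with k ≥ 1, in the first a-block. Then xy²z = a^(p+k) b a^p b, of length 2p+2+k. If k is odd this length is odd, so it cannot be of the form ww. If k is even, each half has length p+1+k/2 ≤ p+k, so the first half lies entirely inside the leading a-block and contains no b, while the second half ends in b; the halves differ. Either way xy²z ∉ L.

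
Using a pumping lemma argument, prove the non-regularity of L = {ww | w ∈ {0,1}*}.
Assume L is regular with pumping length p. Idea: pumping the leading 0-block breaks the equality of the two halves.
Choose s = 0^p 1 0^p 1 ∈ L (with w = 0^p 1). |s| = 2p+2 ≥ p. By the pumping lemma, s = xyz with |xy| ≤ p, |y| > 0, so y = 0^k with k ≥ 1, in the first 0-block. Then xy²z = 0^(p+k) 1 0^p 1, of length 2p+2+k. If k is odd this length is odd, so it cannot be of the form ww. If k is even, each half has length p+1+k/2 ≤ p+k, so the first half lies entirely inside the leading 0-block and contains no 1, while the second half ends in 1; the halves differ. Either way xy²z ∉ L.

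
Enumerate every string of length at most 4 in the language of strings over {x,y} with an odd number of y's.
y, xy, yx, xxy, xyx, yxx, yyy, xxxy, xxyx, xyxx, xyyy, yxxx, yxyy, yyxy, yyyx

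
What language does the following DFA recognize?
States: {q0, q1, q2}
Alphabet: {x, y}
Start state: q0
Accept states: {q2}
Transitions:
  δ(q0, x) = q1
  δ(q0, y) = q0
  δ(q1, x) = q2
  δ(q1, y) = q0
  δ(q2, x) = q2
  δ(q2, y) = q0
Testing a few strings:
  'yy' → reject
  'y' → reject
  'xx' → accept
  'yxx' → accept
State roles: q0=last symbol not x; q1=one trailing x; q2=two trailing x's
All strings over {x,y} ending with xx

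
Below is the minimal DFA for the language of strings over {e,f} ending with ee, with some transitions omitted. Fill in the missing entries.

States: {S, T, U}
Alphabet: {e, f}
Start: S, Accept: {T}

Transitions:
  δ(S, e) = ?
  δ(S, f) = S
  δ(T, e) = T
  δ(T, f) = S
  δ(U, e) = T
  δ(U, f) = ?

From the language and accept set, identify what each state tracks — S: last symbol not e; T: two trailing e's; U: one trailing e.
Each missing δ(q, a) is the state matching the new tracked value after reading a.
δ(S, e) = U; δ(U, f) = S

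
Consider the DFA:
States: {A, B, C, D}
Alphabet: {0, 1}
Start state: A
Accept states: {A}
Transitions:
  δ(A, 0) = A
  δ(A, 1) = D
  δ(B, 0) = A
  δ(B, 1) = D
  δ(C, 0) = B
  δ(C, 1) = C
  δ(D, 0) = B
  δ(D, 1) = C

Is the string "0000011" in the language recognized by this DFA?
Processing string "0000011":
  A --0--> A
  A --0--> A
  A --0--> A
  A --0--> A
  A --0--> A
  A --1--> D
  D --1--> C
Final state: C
Accept states: {A}
No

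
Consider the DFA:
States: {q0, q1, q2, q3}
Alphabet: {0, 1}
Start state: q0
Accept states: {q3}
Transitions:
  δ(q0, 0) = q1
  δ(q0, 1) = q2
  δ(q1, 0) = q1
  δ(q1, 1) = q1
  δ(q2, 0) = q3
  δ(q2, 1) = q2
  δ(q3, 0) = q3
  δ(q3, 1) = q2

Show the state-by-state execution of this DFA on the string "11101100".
read '1': q0 → q2
  read '1': q2 → q2
  read '1': q2 → q2
  read '0': q2 → q3
  read '1': q3 → q2
  read '1': q2 → q2
  read '0': q2 → q3
  read '0': q3 → q3
q0 -> q2 -> q2 -> q2 -> q3 -> q2 -> q2 -> q3 -> q3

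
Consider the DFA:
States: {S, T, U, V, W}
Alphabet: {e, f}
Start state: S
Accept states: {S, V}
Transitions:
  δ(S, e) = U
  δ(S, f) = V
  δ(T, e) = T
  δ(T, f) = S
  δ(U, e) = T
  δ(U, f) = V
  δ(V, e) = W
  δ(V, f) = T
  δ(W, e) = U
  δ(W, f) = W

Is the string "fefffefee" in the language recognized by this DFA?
Processing string "fefffefee":
  S --f--> V
  V --e--> W
  W --f--> W
  W --f--> W
  W --f--> W
  W --e--> U
  U --f--> V
  V --e--> W
  W --e--> U
Final state: U
Accept states: {S, V}
No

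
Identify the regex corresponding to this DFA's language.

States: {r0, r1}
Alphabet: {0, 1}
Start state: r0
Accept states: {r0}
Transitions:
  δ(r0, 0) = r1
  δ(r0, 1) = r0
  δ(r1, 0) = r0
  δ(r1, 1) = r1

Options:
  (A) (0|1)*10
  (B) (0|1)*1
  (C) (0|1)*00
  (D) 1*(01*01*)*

Check each option against the DFA on short strings; one disagreement eliminates an option:
  (A) (0|1)*10: on ε the DFA stays in r0 and accepts (r0 ∈ Accept), but the regex does not match it → eliminate
  (B) (0|1)*1: on ε the DFA stays in r0 and accepts (r0 ∈ Accept), but the regex does not match it → eliminate
  (C) (0|1)*00: on ε the DFA stays in r0 and accepts (r0 ∈ Accept), but the regex does not match it → eliminate
  (D) 1*(01*01*)*: agrees with the DFA on every string of length ≤ 6
Only (D) is consistent with the DFA.
(D) 1*(01*01*)*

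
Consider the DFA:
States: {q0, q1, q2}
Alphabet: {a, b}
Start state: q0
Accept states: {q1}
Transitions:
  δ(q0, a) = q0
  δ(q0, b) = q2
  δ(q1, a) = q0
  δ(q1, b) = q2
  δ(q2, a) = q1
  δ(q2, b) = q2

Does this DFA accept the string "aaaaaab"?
Processing string "aaaaaab":
  q0 --a--> q0
  q0 --a--> q0
  q0 --a--> q0
  q0 --a--> q0
  q0 --a--> q0
  q0 --a--> q0
  q0 --b--> q2
Final state: q2
Accept states: {q1}
No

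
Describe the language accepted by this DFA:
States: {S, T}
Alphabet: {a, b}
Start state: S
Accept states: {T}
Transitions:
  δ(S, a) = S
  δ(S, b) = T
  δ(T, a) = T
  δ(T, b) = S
Testing a few strings:
  'aba' → accept
  'b' → accept
  'a' → reject
  'ba' → accept
State roles: S=even number of b's so far; T=odd number of b's so far
All strings over {a,b} with an odd number of b's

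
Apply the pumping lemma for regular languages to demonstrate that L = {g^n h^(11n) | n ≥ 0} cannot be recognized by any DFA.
Assume L is regular with pumping length p. Idea: pumping the g-block breaks the 1:11 ratio.
Choose s = g^p h^(11p) (length 12p ≥ p). By the pumping lemma, s = xyz with |xy| ≤ p, |y| > 0, so y = g^k with k ≥ 1. Then xy²z = g^(p+k) h^(11p). For this to be in L we would need 11p = 11(p+k), i.e. 11k = 0, contradicting k ≥ 1. So xy²z ∉ L.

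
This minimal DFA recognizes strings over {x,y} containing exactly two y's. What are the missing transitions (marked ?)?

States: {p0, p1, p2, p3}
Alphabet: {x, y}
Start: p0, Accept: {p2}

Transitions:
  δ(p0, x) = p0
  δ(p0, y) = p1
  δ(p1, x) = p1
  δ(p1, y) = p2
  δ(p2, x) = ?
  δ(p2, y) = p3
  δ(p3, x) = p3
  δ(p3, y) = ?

From the language and accept set, identify what each state tracks — p0: zero y's; p1: one y; p2: two y's; p3: ≥ three y's (dead).
Each missing δ(q, a) is the state matching the new tracked value after reading a.
δ(p2, x) = p2; δ(p3, y) = p3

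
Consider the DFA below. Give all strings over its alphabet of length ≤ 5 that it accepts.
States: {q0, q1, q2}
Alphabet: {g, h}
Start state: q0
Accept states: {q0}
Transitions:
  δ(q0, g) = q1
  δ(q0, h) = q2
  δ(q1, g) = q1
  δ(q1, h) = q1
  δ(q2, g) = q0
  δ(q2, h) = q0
ε, hg, hh, hghg, hghh, hhhg, hhhh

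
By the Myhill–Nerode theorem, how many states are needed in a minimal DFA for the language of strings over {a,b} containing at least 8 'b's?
By Myhill–Nerode, count the distinguishable equivalence classes: 9 classes — having seen 0, 1, …, 7, or ≥8 copies of 'b'; any two classes i < j (j ≤ 8) are distinguished by the string b^(8−j), which takes class j to 8 copies (accepted) but leaves class i below 8 (rejected).
9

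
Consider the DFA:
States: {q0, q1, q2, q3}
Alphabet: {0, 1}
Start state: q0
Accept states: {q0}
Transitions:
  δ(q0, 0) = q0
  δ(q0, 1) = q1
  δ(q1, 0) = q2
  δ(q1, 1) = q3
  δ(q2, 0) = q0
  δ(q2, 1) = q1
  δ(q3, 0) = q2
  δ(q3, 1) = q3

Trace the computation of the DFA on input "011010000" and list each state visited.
read '0': q0 → q0
  read '1': q0 → q1
  read '1': q1 → q3
  read '0': q3 → q2
  read '1': q2 → q1
  read '0': q1 → q2
  read '0': q2 → q0
  read '0': q0 → q0
  read '0': q0 → q0
q0 -> q0 -> q1 -> q3 -> q2 -> q1 -> q2 -> q0 -> q0 -> q0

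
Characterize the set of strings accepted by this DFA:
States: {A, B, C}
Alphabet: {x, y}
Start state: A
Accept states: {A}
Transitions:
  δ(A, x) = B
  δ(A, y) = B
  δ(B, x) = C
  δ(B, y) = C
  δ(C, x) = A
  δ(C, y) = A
Testing a few strings:
  'y' → reject
  'yxyy' → reject
  'xxyy' → reject
  'xyyx' → reject
State roles: A=length ≡ 0 (mod 3); B=length ≡ 1 (mod 3); C=length ≡ 2 (mod 3)
All strings over {x,y} whose length is a multiple of 3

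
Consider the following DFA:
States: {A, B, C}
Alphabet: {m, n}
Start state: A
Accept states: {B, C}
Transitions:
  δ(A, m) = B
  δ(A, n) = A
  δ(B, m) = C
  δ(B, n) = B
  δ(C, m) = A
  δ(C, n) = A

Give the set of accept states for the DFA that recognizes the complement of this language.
Complement accept states = All states \ Original accept states
= {A, B, C} \ {B, C}
{A}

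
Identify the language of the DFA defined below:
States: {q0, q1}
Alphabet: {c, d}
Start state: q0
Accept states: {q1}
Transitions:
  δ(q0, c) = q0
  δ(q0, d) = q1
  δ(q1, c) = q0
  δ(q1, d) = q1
Testing a few strings:
  'ddc' → reject
  'cdc' → reject
  'dcc' → reject
  'cd' → accept
State roles: q0=last symbol not d; q1=last symbol is d
All strings over {c,d} ending with d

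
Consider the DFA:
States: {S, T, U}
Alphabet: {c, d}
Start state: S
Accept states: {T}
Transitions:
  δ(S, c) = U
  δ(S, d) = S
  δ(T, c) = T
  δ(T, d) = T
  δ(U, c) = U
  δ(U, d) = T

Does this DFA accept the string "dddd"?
Processing string "dddd":
  S --d--> S
  S --d--> S
  S --d--> S
  S --d--> S
Final state: S
Accept states: {T}
No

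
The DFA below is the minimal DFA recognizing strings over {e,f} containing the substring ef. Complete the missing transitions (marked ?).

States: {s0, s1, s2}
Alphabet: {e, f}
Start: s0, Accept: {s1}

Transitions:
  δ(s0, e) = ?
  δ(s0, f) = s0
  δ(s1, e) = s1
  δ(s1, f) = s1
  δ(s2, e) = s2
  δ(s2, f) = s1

From the language and accept set, identify what each state tracks — s0: no e seen yet; s1: substring ef seen; s2: seen a e, waiting for f.
Each missing δ(q, a) is the state matching the new tracked value after reading a.
δ(s0, e) = s2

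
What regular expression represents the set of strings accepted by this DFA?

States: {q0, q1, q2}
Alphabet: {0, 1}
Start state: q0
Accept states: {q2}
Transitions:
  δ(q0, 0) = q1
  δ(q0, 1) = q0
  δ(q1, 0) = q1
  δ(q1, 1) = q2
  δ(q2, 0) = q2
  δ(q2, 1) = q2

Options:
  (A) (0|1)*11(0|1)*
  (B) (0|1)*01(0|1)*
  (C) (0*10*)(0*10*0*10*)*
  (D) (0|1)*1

Check each option against the DFA on short strings; one disagreement eliminates an option:
  (A) (0|1)*11(0|1)*: on '01' the DFA goes q0 → q1 → q2 and accepts (q2 ∈ Accept), but the regex does not match it → eliminate
  (B) (0|1)*01(0|1)*: agrees with the DFA on every string of length ≤ 6
  (C) (0*10*)(0*10*0*10*)*: on '1' the DFA goes q0 → q0 and rejects (q0 ∉ Accept), but the regex matches it → eliminate
  (D) (0|1)*1: on '1' the DFA goes q0 → q0 and rejects (q0 ∉ Accept), but the regex matches it → eliminate
Only (B) is consistent with the DFA.
(B) (0|1)*01(0|1)*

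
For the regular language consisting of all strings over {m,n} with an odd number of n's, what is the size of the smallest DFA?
By Myhill–Nerode, count the distinguishable equivalence classes: two classes — parity of the count of n's.
2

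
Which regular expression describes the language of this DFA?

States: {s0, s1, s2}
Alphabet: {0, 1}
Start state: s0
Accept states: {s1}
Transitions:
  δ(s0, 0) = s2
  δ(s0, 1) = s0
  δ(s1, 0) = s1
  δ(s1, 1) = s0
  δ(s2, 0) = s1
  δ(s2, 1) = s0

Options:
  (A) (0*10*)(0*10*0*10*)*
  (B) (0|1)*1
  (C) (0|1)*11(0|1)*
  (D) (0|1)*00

Check each option against the DFA on short strings; one disagreement eliminates an option:
  (A) (0*10*)(0*10*0*10*)*: on '1' the DFA goes s0 → s0 and rejects (s0 ∉ Accept), but the regex matches it → eliminate
  (B) (0|1)*1: on '1' the DFA goes s0 → s0 and rejects (s0 ∉ Accept), but the regex matches it → eliminate
  (C) (0|1)*11(0|1)*: on '00' the DFA goes s0 → s2 → s1 and accepts (s1 ∈ Accept), but the regex does not match it → eliminate
  (D) (0|1)*00: agrees with the DFA on every string of length ≤ 6
Only (D) is consistent with the DFA.
(D) (0|1)*00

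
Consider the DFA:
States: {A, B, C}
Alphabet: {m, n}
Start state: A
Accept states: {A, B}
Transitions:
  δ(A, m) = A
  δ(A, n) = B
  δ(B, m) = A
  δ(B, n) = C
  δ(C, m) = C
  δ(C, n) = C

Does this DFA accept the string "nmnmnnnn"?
Processing string "nmnmnnnn":
  A --n--> B
  B --m--> A
  A --n--> B
  B --m--> A
  A --n--> B
  B --n--> C
  C --n--> C
  C --n--> C
Final state: C
Accept states: {A, B}
No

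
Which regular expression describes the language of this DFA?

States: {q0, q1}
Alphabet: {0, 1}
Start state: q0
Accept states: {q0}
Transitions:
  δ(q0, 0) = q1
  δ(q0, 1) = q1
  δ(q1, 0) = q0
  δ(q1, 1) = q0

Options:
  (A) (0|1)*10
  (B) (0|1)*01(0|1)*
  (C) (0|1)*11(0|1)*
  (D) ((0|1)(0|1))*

Check each option against the DFA on short strings; one disagreement eliminates an option:
  (A) (0|1)*10: on ε the DFA stays in q0 and accepts (q0 ∈ Accept), but the regex does not match it → eliminate
  (B) (0|1)*01(0|1)*: on ε the DFA stays in q0 and accepts (q0 ∈ Accept), but the regex does not match it → eliminate
  (C) (0|1)*11(0|1)*: on ε the DFA stays in q0 and accepts (q0 ∈ Accept), but the regex does not match it → eliminate
  (D) ((0|1)(0|1))*: agrees with the DFA on every string of length ≤ 6
Only (D) is consistent with the DFA.
(D) ((0|1)(0|1))*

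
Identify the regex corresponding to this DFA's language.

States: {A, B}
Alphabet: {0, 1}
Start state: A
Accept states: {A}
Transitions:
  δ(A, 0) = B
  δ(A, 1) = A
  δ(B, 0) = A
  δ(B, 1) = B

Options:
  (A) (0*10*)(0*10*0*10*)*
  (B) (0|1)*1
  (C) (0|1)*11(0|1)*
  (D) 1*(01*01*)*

Check each option against the DFA on short strings; one disagreement eliminates an option:
  (A) (0*10*)(0*10*0*10*)*: on ε the DFA stays in A and accepts (A ∈ Accept), but the regex does not match it → eliminate
  (B) (0|1)*1: on ε the DFA stays in A and accepts (A ∈ Accept), but the regex does not match it → eliminate
  (C) (0|1)*11(0|1)*: on ε the DFA stays in A and accepts (A ∈ Accept), but the regex does not match it → eliminate
  (D) 1*(01*01*)*: agrees with the DFA on every string of length ≤ 6
Only (D) is consistent with the DFA.
(D) 1*(01*01*)*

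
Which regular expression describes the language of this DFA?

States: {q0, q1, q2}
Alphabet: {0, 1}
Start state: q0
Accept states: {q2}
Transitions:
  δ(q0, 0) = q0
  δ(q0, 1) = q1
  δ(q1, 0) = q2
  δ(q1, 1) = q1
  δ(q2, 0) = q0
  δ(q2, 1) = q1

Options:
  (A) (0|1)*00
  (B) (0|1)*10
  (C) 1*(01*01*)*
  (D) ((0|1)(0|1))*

Check each option against the DFA on short strings; one disagreement eliminates an option:
  (A) (0|1)*00: on '00' the DFA goes q0 → q0 → q0 and rejects (q0 ∉ Accept), but the regex matches it → eliminate
  (B) (0|1)*10: agrees with the DFA on every string of length ≤ 6
  (C) 1*(01*01*)*: on ε the DFA stays in q0 and rejects (q0 ∉ Accept), but the regex matches it → eliminate
  (D) ((0|1)(0|1))*: on ε the DFA stays in q0 and rejects (q0 ∉ Accept), but the regex matches it → eliminate
Only (B) is consistent with the DFA.
(B) (0|1)*10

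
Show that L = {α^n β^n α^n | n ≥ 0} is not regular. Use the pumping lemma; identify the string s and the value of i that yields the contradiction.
Assume L is regular with pumping length p. Idea: pumping the first α-block unbalances it against the other two.
Choose s = α^p β^p α^p ∈ L (|s| = 3p ≥ p). By the pumping lemma, s = xyz with |xy| ≤ p, |y| > 0, so y = α^k with k ≥ 1, inside the first α-block. Then xy²z = α^(p+k) β^p α^p. The first block has length p+k ≠ p, so the three block lengths are no longer equal and xy²z ∉ L.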